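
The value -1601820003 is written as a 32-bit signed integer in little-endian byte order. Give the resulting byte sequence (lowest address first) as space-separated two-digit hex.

Two's complement of -1601820003 in 32 bits: 1601820003 = 0x5F79D563; invert → 0xA0862A9C; add 1 → 0xA0862A9D.
Split into bytes (most-significant first): A0 86 2A 9D.
In little-endian order the low byte comes first in memory.
So at ascending addresses the bytes are 9D 2A 86 A0.

9D 2A 86 A0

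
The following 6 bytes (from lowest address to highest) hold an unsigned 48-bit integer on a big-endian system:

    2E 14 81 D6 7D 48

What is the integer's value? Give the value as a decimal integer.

50665612541256

In big-endian order the high byte comes first in memory.
The bytes are already most-significant first: 0x2E1481D67D48.
0x2E1481D67D48 = 50665612541256.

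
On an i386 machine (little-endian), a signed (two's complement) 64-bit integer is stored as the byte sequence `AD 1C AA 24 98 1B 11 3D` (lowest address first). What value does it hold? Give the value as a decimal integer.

4400328651181792429

In little-endian order the low byte comes first in memory.
Reassemble most-significant byte first: 3D 11 1B 98 24 AA 1C AD → 0x3D111B9824AA1CAD.
0x3D111B9824AA1CAD = 4400328651181792429.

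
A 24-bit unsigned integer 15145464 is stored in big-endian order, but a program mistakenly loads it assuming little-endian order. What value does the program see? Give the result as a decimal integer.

16259559

15145464 in 24-bit hexadecimal is 0xE719F8.
Stored big-endian, the bytes at ascending addresses are E7 19 F8.
Read back as little-endian, the first byte is least significant, giving 0xF819E7.
0xF819E7 = 16259559.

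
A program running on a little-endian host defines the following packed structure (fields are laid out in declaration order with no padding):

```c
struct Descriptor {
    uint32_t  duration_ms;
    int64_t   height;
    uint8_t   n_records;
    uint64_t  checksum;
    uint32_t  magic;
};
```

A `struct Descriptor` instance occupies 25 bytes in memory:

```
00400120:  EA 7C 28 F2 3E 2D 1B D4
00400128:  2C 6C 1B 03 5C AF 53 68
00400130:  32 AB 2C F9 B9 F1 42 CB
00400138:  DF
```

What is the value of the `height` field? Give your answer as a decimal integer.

`height` follows `duration_ms` (4 bytes), so it starts at byte offset 4 and occupies 8 bytes.
Bytes at offsets 4..11: 3E 2D 1B D4 2C 6C 1B 03.
In little-endian order the low byte comes first in memory.
Reassemble most-significant byte first: 03 1B 6C 2C D4 1B 2D 3E → 0x031B6C2CD41B2D3E.
0x031B6C2CD41B2D3E = 223891546277883198.

223891546277883198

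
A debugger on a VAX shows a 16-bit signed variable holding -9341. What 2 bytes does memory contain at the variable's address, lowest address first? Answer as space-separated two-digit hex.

83 DB

Two's complement of -9341 in 16 bits: 9341 = 0x247D; invert → 0xDB82; add 1 → 0xDB83.
Split into bytes (most-significant first): DB 83.
In little-endian order the low byte comes first in memory.
So at ascending addresses the bytes are 83 DB.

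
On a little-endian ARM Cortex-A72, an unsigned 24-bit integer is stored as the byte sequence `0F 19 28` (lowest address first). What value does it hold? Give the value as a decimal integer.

2627855

Little-endian: lowest address holds the least-significant byte.
Reassemble most-significant byte first: 28 19 0F → 0x28190F.
0x28190F = 2627855.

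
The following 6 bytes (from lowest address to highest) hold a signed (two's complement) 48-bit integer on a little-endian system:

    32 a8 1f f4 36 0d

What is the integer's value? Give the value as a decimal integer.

Little-endian stores the least-significant byte at the lowest address.
Reassemble most-significant byte first: 0D 36 F4 1F A8 32 → 0x0D36F41FA832.
0x0D36F41FA832 = 14529675110450.

14529675110450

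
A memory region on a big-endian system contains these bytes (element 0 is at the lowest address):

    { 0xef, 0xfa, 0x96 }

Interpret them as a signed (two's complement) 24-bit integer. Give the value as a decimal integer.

In big-endian order the high byte comes first in memory.
The bytes are already most-significant first: 0xEFFA96.
Top bit is set, so as a signed 24-bit value this is 0xEFFA96 − 2^24 = -1049962.

-1049962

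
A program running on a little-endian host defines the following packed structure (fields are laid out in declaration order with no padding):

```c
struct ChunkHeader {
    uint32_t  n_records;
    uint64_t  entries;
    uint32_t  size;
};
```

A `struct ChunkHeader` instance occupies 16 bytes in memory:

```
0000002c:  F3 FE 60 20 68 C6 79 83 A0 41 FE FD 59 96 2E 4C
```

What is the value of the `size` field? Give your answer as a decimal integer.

`size` follows `n_records` (4 B), `entries` (8 B), so it starts at offset 4 + 8 = 12 and occupies 4 bytes.
Bytes at offsets 12..15: 59 96 2E 4C.
Little-endian stores the least-significant byte at the lowest address.
Reassemble most-significant byte first: 4C 2E 96 59 → 0x4C2E9659.
0x4C2E9659 = 1278121561.

1278121561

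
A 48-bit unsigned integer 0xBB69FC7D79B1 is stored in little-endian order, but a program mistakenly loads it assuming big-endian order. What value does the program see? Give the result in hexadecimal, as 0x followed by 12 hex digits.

0xB1797DFC69BB

Stored little-endian, the bytes at ascending addresses are B1 79 7D FC 69 BB.
Read back as big-endian, the last byte is least significant, giving 0xB1797DFC69BB.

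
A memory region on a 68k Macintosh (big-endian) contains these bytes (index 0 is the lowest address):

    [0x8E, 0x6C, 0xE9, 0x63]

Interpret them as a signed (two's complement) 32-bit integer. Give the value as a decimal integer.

-1905464989

Big-endian: lowest address holds the most-significant byte.
The bytes are already most-significant first: 0x8E6CE963.
Top bit is set, so as a signed 32-bit value this is 0x8E6CE963 − 2^32 = -1905464989.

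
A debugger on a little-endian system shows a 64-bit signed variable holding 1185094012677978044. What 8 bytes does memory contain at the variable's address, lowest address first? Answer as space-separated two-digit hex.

BC F7 1C C3 B9 4C 72 10

1185094012677978044 in hexadecimal, padded to 64 bits, is 0x10724CB9C31CF7BC.
Split into bytes (most-significant first): 10 72 4C B9 C3 1C F7 BC.
In little-endian order the low byte comes first in memory.
So at ascending addresses the bytes are BC F7 1C C3 B9 4C 72 10.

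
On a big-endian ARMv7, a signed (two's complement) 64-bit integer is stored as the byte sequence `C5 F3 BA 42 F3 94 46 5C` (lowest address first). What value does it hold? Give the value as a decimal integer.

-4182794832179870116

In big-endian order the high byte comes first in memory.
The bytes are already most-significant first: 0xC5F3BA42F394465C.
Top bit is set, so as a signed 64-bit value this is 0xC5F3BA42F394465C − 2^64 = -4182794832179870116.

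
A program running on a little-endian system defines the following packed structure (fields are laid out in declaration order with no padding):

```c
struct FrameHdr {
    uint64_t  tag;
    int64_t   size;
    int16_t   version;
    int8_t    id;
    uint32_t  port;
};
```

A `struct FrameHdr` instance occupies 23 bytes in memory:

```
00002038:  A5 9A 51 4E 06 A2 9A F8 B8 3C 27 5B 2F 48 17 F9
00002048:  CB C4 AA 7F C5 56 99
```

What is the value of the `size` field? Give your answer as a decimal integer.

`size` follows `tag` (8 bytes), so it starts at byte offset 8 and occupies 8 bytes.
Bytes at offsets 8..15: B8 3C 27 5B 2F 48 17 F9.
Little-endian: lowest address holds the least-significant byte.
Reassemble most-significant byte first: F9 17 48 2F 5B 27 3C B8 → 0xF917482F5B273CB8.
Top bit is set, so as a signed 64-bit value this is 0xF917482F5B273CB8 − 2^64 = -497849865571189576.

-497849865571189576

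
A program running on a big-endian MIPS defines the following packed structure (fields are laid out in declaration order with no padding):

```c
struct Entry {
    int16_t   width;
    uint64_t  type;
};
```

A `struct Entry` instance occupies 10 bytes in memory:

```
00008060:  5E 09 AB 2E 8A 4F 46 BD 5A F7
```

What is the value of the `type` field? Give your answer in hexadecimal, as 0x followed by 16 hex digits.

0xAB2E8A4F46BD5AF7

`type` follows `width` (2 bytes), so it starts at byte offset 2 and occupies 8 bytes.
Bytes at offsets 2..9: AB 2E 8A 4F 46 BD 5A F7.
In big-endian order the high byte comes first in memory.
The bytes are already most-significant first: 0xAB2E8A4F46BD5AF7.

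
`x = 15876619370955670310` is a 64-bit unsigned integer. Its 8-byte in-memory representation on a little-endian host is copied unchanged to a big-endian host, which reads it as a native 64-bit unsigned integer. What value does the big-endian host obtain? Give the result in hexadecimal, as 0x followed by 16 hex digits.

15876619370955670310 in 64-bit hexadecimal is 0xDC5515332FE60326.
Stored little-endian, the bytes at ascending addresses are 26 03 E6 2F 33 15 55 DC.
Read back as big-endian, the last byte is least significant, giving 0x2603E62F331555DC.

0x2603E62F331555DC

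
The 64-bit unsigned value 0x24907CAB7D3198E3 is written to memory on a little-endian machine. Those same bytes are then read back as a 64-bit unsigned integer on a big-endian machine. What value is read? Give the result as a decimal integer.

Stored little-endian, the bytes at ascending addresses are E3 98 31 7D AB 7C 90 24.
Read back as big-endian, the last byte is least significant, giving 0xE398317DAB7C9024.
0xE398317DAB7C9024 = 16399912458887401508.

16399912458887401508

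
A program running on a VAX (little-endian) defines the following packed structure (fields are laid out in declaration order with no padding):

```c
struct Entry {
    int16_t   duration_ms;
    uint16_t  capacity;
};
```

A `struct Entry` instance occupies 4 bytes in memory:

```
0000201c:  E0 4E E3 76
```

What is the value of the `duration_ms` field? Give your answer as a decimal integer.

`duration_ms` is the first field, at byte offset 0, occupying 2 bytes.
Bytes at offsets 0..1: E0 4E.
In little-endian order the low byte comes first in memory.
Reassemble most-significant byte first: 4E E0 → 0x4EE0.
0x4EE0 = 20192.

20192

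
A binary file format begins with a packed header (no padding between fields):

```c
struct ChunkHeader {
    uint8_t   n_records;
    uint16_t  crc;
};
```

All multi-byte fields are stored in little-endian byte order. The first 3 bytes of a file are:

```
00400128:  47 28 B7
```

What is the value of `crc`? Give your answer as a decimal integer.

46888

`crc` follows `n_records` (1 byte), so it starts at byte offset 1 and occupies 2 bytes.
Bytes at offsets 1..2: 28 B7.
Little-endian stores the least-significant byte at the lowest address.
Reassemble most-significant byte first: B7 28 → 0xB728.
0xB728 = 46888.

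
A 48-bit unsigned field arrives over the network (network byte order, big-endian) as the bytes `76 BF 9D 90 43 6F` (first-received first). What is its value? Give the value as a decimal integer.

130565354308463

Big-endian: lowest address holds the most-significant byte.
The bytes are already most-significant first: 0x76BF9D90436F.
0x76BF9D90436F = 130565354308463.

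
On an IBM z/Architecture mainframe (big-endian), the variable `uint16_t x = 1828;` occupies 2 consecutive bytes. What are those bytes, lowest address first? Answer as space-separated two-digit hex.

1828 in hexadecimal, padded to 16 bits, is 0x0724.
Split into bytes (most-significant first): 07 24.
Big-endian stores the most-significant byte at the lowest address.
So the memory order matches the most-significant-first order: 07 24.

07 24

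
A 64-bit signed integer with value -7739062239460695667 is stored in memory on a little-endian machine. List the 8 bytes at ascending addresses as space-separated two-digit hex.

Two's complement of -7739062239460695667 in 64 bits: 7739062239460695667 = 0x6B66AC1A7DB19E73; invert → 0x949953E5824E618C; add 1 → 0x949953E5824E618D.
Split into bytes (most-significant first): 94 99 53 E5 82 4E 61 8D.
Little-endian: lowest address holds the least-significant byte.
So at ascending addresses the bytes are 8D 61 4E 82 E5 53 99 94.

8D 61 4E 82 E5 53 99 94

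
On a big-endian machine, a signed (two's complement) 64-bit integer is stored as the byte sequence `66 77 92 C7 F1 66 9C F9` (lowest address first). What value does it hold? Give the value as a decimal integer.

Big-endian stores the most-significant byte at the lowest address.
The bytes are already most-significant first: 0x667792C7F1669CF9.
0x667792C7F1669CF9 = 7383531501543398649.

7383531501543398649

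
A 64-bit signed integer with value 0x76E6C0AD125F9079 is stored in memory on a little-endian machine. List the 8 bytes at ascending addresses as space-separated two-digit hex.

Split into bytes (most-significant first): 76 E6 C0 AD 12 5F 90 79.
In little-endian order the low byte comes first in memory.
So at ascending addresses the bytes are 79 90 5F 12 AD C0 E6 76.

79 90 5F 12 AD C0 E6 76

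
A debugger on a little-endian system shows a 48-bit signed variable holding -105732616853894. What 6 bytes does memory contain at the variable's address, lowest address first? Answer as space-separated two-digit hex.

Two's complement of -105732616853894 in 48 bits: 105732616853894 = 0x6029CB119986; invert → 0x9FD634EE6679; add 1 → 0x9FD634EE667A.
Split into bytes (most-significant first): 9F D6 34 EE 66 7A.
In little-endian order the low byte comes first in memory.
So at ascending addresses the bytes are 7A 66 EE 34 D6 9F.

7A 66 EE 34 D6 9F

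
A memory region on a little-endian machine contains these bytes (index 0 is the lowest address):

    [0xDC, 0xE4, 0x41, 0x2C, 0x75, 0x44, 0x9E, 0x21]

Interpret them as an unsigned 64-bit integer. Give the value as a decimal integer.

Little-endian: lowest address holds the least-significant byte.
Reassemble most-significant byte first: 21 9E 44 75 2C 41 E4 DC → 0x219E44752C41E4DC.
0x219E44752C41E4DC = 2422448919616283868.

2422448919616283868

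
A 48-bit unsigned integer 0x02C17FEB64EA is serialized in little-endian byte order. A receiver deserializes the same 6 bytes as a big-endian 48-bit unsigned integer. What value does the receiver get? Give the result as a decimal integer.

Stored little-endian, the bytes at ascending addresses are EA 64 EB 7F C1 02.
Read back as big-endian, the last byte is least significant, giving 0xEA64EB7FC102.
0xEA64EB7FC102 = 257719168647426.

257719168647426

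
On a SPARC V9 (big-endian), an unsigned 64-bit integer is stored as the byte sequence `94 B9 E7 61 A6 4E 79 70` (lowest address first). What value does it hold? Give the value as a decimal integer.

10716851194892810608

Big-endian stores the most-significant byte at the lowest address.
The bytes are already most-significant first: 0x94B9E761A64E7970.
0x94B9E761A64E7970 = 10716851194892810608.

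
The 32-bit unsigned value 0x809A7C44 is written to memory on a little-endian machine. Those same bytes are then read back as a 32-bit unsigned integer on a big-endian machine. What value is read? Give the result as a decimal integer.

Stored little-endian, the bytes at ascending addresses are 44 7C 9A 80.
Read back as big-endian, the last byte is least significant, giving 0x447C9A80.
0x447C9A80 = 1149016704.

1149016704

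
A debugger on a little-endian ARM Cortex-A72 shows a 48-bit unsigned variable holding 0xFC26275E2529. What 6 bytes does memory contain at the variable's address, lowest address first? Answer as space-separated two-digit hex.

Split into bytes (most-significant first): FC 26 27 5E 25 29.
Little-endian: lowest address holds the least-significant byte.
So at ascending addresses the bytes are 29 25 5E 27 26 FC.

29 25 5E 27 26 FC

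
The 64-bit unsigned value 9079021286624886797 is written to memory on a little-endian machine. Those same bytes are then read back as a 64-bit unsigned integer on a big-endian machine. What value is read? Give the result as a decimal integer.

972914862922006397

9079021286624886797 in 64-bit hexadecimal is 0x7DFF29C1E97C800D.
Stored little-endian, the bytes at ascending addresses are 0D 80 7C E9 C1 29 FF 7D.
Read back as big-endian, the last byte is least significant, giving 0x0D807CE9C129FF7D.
0x0D807CE9C129FF7D = 972914862922006397.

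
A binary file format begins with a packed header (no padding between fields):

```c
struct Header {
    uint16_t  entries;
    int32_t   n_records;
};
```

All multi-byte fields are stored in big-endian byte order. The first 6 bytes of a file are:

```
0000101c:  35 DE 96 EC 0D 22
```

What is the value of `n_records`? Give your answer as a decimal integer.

`n_records` follows `entries` (2 bytes), so it starts at byte offset 2 and occupies 4 bytes.
Bytes at offsets 2..5: 96 EC 0D 22.
Big-endian stores the most-significant byte at the lowest address.
The bytes are already most-significant first: 0x96EC0D22.
Top bit is set, so as a signed 32-bit value this is 0x96EC0D22 − 2^32 = -1762915038.

-1762915038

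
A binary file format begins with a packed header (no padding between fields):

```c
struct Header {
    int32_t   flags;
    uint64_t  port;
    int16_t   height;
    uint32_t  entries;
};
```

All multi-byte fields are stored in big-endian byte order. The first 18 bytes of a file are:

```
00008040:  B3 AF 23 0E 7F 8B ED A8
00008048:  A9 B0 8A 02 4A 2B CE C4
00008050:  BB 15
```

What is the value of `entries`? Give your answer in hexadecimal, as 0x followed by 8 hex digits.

`entries` follows `flags` (4 B), `port` (8 B), `height` (2 B), so it starts at offset 4 + 8 + 2 = 14 and occupies 4 bytes.
Bytes at offsets 14..17: CE C4 BB 15.
In big-endian order the high byte comes first in memory.
The bytes are already most-significant first: 0xCEC4BB15.

0xCEC4BB15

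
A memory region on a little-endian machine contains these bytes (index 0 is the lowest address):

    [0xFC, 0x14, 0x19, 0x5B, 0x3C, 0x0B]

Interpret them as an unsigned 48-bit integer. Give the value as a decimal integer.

12353854313724

Little-endian: lowest address holds the least-significant byte.
Reassemble most-significant byte first: 0B 3C 5B 19 14 FC → 0x0B3C5B1914FC.
0x0B3C5B1914FC = 12353854313724.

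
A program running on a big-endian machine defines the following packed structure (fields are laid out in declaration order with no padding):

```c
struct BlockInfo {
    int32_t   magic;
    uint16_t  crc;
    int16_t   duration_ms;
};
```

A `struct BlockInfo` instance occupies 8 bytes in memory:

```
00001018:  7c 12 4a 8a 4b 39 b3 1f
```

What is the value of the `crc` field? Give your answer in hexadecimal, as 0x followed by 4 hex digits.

`crc` follows `magic` (4 bytes), so it starts at byte offset 4 and occupies 2 bytes.
Bytes at offsets 4..5: 4B 39.
Big-endian: lowest address holds the most-significant byte.
The bytes are already most-significant first: 0x4B39.

0x4B39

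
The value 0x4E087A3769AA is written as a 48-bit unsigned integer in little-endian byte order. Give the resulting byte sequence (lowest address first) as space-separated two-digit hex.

Split into bytes (most-significant first): 4E 08 7A 37 69 AA.
Little-endian: lowest address holds the least-significant byte.
So at ascending addresses the bytes are AA 69 37 7A 08 4E.

AA 69 37 7A 08 4E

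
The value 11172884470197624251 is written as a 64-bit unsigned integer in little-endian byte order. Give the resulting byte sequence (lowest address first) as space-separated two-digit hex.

BB 9D 9B AA 3A 0F 0E 9B

11172884470197624251 in hexadecimal, padded to 64 bits, is 0x9B0E0F3AAA9B9DBB.
Split into bytes (most-significant first): 9B 0E 0F 3A AA 9B 9D BB.
Little-endian stores the least-significant byte at the lowest address.
So at ascending addresses the bytes are BB 9D 9B AA 3A 0F 0E 9B.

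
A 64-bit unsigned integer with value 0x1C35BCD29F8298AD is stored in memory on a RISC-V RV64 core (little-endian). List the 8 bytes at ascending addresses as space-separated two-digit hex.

Split into bytes (most-significant first): 1C 35 BC D2 9F 82 98 AD.
In little-endian order the low byte comes first in memory.
So at ascending addresses the bytes are AD 98 82 9F D2 BC 35 1C.

AD 98 82 9F D2 BC 35 1C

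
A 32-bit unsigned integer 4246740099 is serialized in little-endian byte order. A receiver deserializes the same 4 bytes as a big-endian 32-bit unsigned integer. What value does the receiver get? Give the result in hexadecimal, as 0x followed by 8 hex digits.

0x831C20FD

4246740099 in 32-bit hexadecimal is 0xFD201C83.
Stored little-endian, the bytes at ascending addresses are 83 1C 20 FD.
Read back as big-endian, the last byte is least significant, giving 0x831C20FD.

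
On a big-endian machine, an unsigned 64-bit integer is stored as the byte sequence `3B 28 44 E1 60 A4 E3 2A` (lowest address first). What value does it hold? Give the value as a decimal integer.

Big-endian stores the most-significant byte at the lowest address.
The bytes are already most-significant first: 0x3B2844E160A4E32A.
0x3B2844E160A4E32A = 4262732782085923626.

4262732782085923626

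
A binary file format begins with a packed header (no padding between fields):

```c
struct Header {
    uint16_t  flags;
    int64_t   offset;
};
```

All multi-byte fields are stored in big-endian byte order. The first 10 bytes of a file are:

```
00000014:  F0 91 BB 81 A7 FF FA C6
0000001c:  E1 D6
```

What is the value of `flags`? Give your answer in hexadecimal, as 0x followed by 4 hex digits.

0xF091

`flags` is the first field, at byte offset 0, occupying 2 bytes.
Bytes at offsets 0..1: F0 91.
Big-endian: lowest address holds the most-significant byte.
The bytes are already most-significant first: 0xF091.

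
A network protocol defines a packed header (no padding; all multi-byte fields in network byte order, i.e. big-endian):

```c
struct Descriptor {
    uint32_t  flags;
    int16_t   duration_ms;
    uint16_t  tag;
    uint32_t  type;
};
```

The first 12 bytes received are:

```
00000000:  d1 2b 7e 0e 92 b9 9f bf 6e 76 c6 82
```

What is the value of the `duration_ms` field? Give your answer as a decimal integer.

`duration_ms` follows `flags` (4 bytes), so it starts at byte offset 4 and occupies 2 bytes.
Bytes at offsets 4..5: 92 B9.
In big-endian order the high byte comes first in memory.
The bytes are already most-significant first: 0x92B9.
Top bit is set, so as a signed 16-bit value this is 0x92B9 − 2^16 = -27975.

-27975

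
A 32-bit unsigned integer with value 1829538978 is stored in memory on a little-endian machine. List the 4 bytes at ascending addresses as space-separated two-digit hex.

A2 8C 0C 6D

1829538978 in hexadecimal, padded to 32 bits, is 0x6D0C8CA2.
Split into bytes (most-significant first): 6D 0C 8C A2.
Little-endian: lowest address holds the least-significant byte.
So at ascending addresses the bytes are A2 8C 0C 6D.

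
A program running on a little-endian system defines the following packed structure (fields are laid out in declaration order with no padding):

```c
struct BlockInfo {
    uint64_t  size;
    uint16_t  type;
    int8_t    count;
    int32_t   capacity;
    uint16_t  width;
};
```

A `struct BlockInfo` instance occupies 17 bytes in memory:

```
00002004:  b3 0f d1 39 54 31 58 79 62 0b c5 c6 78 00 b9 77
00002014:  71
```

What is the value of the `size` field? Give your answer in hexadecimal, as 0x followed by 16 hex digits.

`size` is the first field, at byte offset 0, occupying 8 bytes.
Bytes at offsets 0..7: B3 0F D1 39 54 31 58 79.
Little-endian: lowest address holds the least-significant byte.
Reassemble most-significant byte first: 79 58 31 54 39 D1 0F B3 → 0x7958315439D10FB3.

0x7958315439D10FB3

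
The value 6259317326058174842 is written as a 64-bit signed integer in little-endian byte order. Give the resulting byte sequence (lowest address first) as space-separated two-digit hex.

7A 39 25 DC F1 8F DD 56

6259317326058174842 in hexadecimal, padded to 64 bits, is 0x56DD8FF1DC25397A.
Split into bytes (most-significant first): 56 DD 8F F1 DC 25 39 7A.
Little-endian stores the least-significant byte at the lowest address.
So at ascending addresses the bytes are 7A 39 25 DC F1 8F DD 56.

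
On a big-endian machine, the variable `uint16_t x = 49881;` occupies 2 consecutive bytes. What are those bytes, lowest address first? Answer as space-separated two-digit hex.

C2 D9

49881 in hexadecimal, padded to 16 bits, is 0xC2D9.
Split into bytes (most-significant first): C2 D9.
Big-endian stores the most-significant byte at the lowest address.
So the memory order matches the most-significant-first order: C2 D9.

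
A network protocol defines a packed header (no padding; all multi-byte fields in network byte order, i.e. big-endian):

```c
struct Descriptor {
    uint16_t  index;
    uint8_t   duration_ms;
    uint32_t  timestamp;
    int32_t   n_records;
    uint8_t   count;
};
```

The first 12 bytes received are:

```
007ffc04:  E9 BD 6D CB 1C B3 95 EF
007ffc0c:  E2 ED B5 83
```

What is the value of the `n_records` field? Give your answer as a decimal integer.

-270340683

`n_records` follows `index` (2 B), `duration_ms` (1 B), `timestamp` (4 B), so it starts at offset 2 + 1 + 4 = 7 and occupies 4 bytes.
Bytes at offsets 7..10: EF E2 ED B5.
Big-endian stores the most-significant byte at the lowest address.
The bytes are already most-significant first: 0xEFE2EDB5.
Top bit is set, so as a signed 32-bit value this is 0xEFE2EDB5 − 2^32 = -270340683.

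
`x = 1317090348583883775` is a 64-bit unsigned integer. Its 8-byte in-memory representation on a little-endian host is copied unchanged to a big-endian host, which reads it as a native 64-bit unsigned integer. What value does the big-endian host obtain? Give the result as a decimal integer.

1317090348583883775 in 64-bit hexadecimal is 0x12473EB19C7013FF.
Stored little-endian, the bytes at ascending addresses are FF 13 70 9C B1 3E 47 12.
Read back as big-endian, the last byte is least significant, giving 0xFF13709CB13E4712.
0xFF13709CB13E4712 = 18380158322519983890.

18380158322519983890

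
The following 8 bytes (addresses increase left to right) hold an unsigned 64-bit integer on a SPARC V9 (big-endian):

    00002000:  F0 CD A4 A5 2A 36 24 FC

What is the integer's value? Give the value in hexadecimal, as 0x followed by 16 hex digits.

Big-endian stores the most-significant byte at the lowest address.
The bytes are already most-significant first: 0xF0CDA4A52A3624FC.

0xF0CDA4A52A3624FC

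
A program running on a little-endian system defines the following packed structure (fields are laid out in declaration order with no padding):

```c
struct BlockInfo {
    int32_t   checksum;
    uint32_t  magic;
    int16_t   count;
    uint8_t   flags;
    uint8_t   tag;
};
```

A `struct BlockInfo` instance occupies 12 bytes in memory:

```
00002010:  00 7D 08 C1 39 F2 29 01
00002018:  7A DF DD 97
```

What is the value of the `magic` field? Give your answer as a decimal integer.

19526201

`magic` follows `checksum` (4 bytes), so it starts at byte offset 4 and occupies 4 bytes.
Bytes at offsets 4..7: 39 F2 29 01.
Little-endian: lowest address holds the least-significant byte.
Reassemble most-significant byte first: 01 29 F2 39 → 0x0129F239.
0x0129F239 = 19526201.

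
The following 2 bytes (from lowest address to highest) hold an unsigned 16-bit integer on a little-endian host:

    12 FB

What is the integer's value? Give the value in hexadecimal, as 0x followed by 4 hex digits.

0xFB12

Little-endian stores the least-significant byte at the lowest address.
Reassemble most-significant byte first: FB 12 → 0xFB12.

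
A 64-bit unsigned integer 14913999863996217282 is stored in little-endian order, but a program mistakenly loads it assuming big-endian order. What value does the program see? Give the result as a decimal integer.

14048899640198953422

14913999863996217282 in 64-bit hexadecimal is 0xCEF92BDBC9B7F7C2.
Stored little-endian, the bytes at ascending addresses are C2 F7 B7 C9 DB 2B F9 CE.
Read back as big-endian, the last byte is least significant, giving 0xC2F7B7C9DB2BF9CE.
0xC2F7B7C9DB2BF9CE = 14048899640198953422.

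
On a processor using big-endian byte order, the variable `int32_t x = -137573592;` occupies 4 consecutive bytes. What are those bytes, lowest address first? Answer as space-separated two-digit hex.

F7 CC CB 28

Two's complement of -137573592 in 32 bits: 137573592 = 0x083334D8; invert → 0xF7CCCB27; add 1 → 0xF7CCCB28.
Split into bytes (most-significant first): F7 CC CB 28.
Big-endian stores the most-significant byte at the lowest address.
So the memory order matches the most-significant-first order: F7 CC CB 28.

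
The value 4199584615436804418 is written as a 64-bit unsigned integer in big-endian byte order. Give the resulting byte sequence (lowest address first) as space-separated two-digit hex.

3A 47 EB F5 17 4E 61 42

4199584615436804418 in hexadecimal, padded to 64 bits, is 0x3A47EBF5174E6142.
Split into bytes (most-significant first): 3A 47 EB F5 17 4E 61 42.
In big-endian order the high byte comes first in memory.
So the memory order matches the most-significant-first order: 3A 47 EB F5 17 4E 61 42.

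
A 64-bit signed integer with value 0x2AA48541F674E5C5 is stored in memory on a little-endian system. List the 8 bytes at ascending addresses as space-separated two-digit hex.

C5 E5 74 F6 41 85 A4 2A

Split into bytes (most-significant first): 2A A4 85 41 F6 74 E5 C5.
Little-endian: lowest address holds the least-significant byte.
So at ascending addresses the bytes are C5 E5 74 F6 41 85 A4 2A.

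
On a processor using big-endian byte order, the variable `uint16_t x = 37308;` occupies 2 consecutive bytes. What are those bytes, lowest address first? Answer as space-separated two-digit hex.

37308 in hexadecimal, padded to 16 bits, is 0x91BC.
Split into bytes (most-significant first): 91 BC.
In big-endian order the high byte comes first in memory.
So the memory order matches the most-significant-first order: 91 BC.

91 BC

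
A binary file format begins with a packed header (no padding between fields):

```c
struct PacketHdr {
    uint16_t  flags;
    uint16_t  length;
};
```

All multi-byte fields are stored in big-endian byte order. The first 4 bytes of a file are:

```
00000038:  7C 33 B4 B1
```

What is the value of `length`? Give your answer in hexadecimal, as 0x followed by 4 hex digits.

0xB4B1

`length` follows `flags` (2 bytes), so it starts at byte offset 2 and occupies 2 bytes.
Bytes at offsets 2..3: B4 B1.
Big-endian: lowest address holds the most-significant byte.
The bytes are already most-significant first: 0xB4B1.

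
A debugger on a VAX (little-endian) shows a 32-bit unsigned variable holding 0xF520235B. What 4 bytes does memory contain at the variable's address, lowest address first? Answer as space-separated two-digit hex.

5B 23 20 F5

Split into bytes (most-significant first): F5 20 23 5B.
Little-endian: lowest address holds the least-significant byte.
So at ascending addresses the bytes are 5B 23 20 F5.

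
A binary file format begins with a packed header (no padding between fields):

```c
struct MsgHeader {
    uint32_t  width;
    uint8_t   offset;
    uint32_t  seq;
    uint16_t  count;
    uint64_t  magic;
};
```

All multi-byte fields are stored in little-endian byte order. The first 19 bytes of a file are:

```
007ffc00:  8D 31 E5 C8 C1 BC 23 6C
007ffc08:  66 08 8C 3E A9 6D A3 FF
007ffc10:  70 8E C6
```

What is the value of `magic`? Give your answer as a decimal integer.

`magic` follows `width` (4 B), `offset` (1 B), `seq` (4 B), `count` (2 B), so it starts at offset 4 + 1 + 4 + 2 = 11 and occupies 8 bytes.
Bytes at offsets 11..18: 3E A9 6D A3 FF 70 8E C6.
In little-endian order the low byte comes first in memory.
Reassemble most-significant byte first: C6 8E 70 FF A3 6D A9 3E → 0xC68E70FFA36DA93E.
0xC68E70FFA36DA93E = 14307497309463488830.

14307497309463488830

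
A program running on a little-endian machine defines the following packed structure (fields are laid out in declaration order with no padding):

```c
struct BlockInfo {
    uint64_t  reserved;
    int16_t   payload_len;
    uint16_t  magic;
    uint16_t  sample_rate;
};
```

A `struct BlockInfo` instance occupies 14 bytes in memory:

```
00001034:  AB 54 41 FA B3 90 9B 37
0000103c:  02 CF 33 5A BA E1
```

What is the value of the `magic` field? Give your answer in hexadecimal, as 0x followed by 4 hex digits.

0x5A33

`magic` follows `reserved` (8 B), `payload_len` (2 B), so it starts at offset 8 + 2 = 10 and occupies 2 bytes.
Bytes at offsets 10..11: 33 5A.
Little-endian: lowest address holds the least-significant byte.
Reassemble most-significant byte first: 5A 33 → 0x5A33.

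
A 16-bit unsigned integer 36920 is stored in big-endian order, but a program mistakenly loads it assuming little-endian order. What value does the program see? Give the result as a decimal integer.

14480

36920 in 16-bit hexadecimal is 0x9038.
Stored big-endian, the bytes at ascending addresses are 90 38.
Read back as little-endian, the first byte is least significant, giving 0x3890.
0x3890 = 14480.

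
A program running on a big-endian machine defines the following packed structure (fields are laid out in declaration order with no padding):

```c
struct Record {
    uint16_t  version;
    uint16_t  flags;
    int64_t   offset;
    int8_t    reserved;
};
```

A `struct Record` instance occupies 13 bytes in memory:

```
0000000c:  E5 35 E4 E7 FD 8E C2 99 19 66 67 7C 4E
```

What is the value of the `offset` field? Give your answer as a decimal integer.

-175989372608944260

`offset` follows `version` (2 B), `flags` (2 B), so it starts at offset 2 + 2 = 4 and occupies 8 bytes.
Bytes at offsets 4..11: FD 8E C2 99 19 66 67 7C.
Big-endian stores the most-significant byte at the lowest address.
The bytes are already most-significant first: 0xFD8EC2991966677C.
Top bit is set, so as a signed 64-bit value this is 0xFD8EC2991966677C − 2^64 = -175989372608944260.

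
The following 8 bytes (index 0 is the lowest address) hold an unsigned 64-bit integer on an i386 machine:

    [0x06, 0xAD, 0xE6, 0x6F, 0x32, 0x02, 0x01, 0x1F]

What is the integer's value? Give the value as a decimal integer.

2234069305801485574

Little-endian stores the least-significant byte at the lowest address.
Reassemble most-significant byte first: 1F 01 02 32 6F E6 AD 06 → 0x1F0102326FE6AD06.
0x1F0102326FE6AD06 = 2234069305801485574.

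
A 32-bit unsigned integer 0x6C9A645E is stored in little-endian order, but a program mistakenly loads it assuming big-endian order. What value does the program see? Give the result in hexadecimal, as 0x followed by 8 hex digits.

Stored little-endian, the bytes at ascending addresses are 5E 64 9A 6C.
Read back as big-endian, the last byte is least significant, giving 0x5E649A6C.

0x5E649A6C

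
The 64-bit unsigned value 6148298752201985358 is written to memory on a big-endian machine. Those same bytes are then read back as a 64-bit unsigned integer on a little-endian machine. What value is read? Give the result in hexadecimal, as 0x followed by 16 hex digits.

6148298752201985358 in 64-bit hexadecimal is 0x55532523D9FA0D4E.
Stored big-endian, the bytes at ascending addresses are 55 53 25 23 D9 FA 0D 4E.
Read back as little-endian, the first byte is least significant, giving 0x4E0DFAD923255355.

0x4E0DFAD923255355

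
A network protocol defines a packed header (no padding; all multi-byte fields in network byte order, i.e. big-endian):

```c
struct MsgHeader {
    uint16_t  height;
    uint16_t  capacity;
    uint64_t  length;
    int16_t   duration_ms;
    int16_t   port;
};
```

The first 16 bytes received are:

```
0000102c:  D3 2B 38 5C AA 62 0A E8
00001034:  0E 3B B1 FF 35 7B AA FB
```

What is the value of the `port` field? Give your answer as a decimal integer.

`port` follows `height` (2 B), `capacity` (2 B), `length` (8 B), `duration_ms` (2 B), so it starts at offset 2 + 2 + 8 + 2 = 14 and occupies 2 bytes.
Bytes at offsets 14..15: AA FB.
Big-endian stores the most-significant byte at the lowest address.
The bytes are already most-significant first: 0xAAFB.
Top bit is set, so as a signed 16-bit value this is 0xAAFB − 2^16 = -21765.

-21765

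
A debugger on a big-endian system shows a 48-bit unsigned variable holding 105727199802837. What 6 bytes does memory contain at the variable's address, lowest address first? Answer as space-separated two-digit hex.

60 28 88 2F F5 D5

105727199802837 in hexadecimal, padded to 48 bits, is 0x6028882FF5D5.
Split into bytes (most-significant first): 60 28 88 2F F5 D5.
Big-endian: lowest address holds the most-significant byte.
So the memory order matches the most-significant-first order: 60 28 88 2F F5 D5.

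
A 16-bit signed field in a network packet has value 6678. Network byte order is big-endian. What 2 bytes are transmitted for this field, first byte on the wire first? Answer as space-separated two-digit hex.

6678 in hexadecimal, padded to 16 bits, is 0x1A16.
Split into bytes (most-significant first): 1A 16.
Big-endian stores the most-significant byte at the lowest address.
So the memory order matches the most-significant-first order: 1A 16.

1A 16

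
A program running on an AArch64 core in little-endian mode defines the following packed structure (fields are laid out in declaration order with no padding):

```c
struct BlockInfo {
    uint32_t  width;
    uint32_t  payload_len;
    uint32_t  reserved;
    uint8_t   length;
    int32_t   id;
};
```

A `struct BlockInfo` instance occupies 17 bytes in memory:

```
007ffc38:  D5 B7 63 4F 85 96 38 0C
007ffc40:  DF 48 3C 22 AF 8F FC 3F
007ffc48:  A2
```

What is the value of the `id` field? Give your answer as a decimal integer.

-1572864881

`id` follows `width` (4 B), `payload_len` (4 B), `reserved` (4 B), `length` (1 B), so it starts at offset 4 + 4 + 4 + 1 = 13 and occupies 4 bytes.
Bytes at offsets 13..16: 8F FC 3F A2.
Little-endian stores the least-significant byte at the lowest address.
Reassemble most-significant byte first: A2 3F FC 8F → 0xA23FFC8F.
Top bit is set, so as a signed 32-bit value this is 0xA23FFC8F − 2^32 = -1572864881.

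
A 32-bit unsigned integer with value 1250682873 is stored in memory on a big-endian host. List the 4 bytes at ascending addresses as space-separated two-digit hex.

4A 8B E7 F9

1250682873 in hexadecimal, padded to 32 bits, is 0x4A8BE7F9.
Split into bytes (most-significant first): 4A 8B E7 F9.
Big-endian: lowest address holds the most-significant byte.
So the memory order matches the most-significant-first order: 4A 8B E7 F9.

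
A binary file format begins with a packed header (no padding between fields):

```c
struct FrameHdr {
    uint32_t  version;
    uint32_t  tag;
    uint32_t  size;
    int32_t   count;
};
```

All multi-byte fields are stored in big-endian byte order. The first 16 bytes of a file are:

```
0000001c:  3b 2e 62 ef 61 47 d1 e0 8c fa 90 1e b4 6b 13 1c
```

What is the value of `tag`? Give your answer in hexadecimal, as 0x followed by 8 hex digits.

`tag` follows `version` (4 bytes), so it starts at byte offset 4 and occupies 4 bytes.
Bytes at offsets 4..7: 61 47 D1 E0.
Big-endian stores the most-significant byte at the lowest address.
The bytes are already most-significant first: 0x6147D1E0.

0x6147D1E0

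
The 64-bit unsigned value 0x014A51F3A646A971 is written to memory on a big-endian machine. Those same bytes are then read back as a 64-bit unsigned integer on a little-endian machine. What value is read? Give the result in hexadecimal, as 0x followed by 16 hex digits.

Stored big-endian, the bytes at ascending addresses are 01 4A 51 F3 A6 46 A9 71.
Read back as little-endian, the first byte is least significant, giving 0x71A946A6F3514A01.

0x71A946A6F3514A01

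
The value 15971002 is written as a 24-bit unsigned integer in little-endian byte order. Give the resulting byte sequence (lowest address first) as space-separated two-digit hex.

BA B2 F3

15971002 in hexadecimal, padded to 24 bits, is 0xF3B2BA.
Split into bytes (most-significant first): F3 B2 BA.
Little-endian: lowest address holds the least-significant byte.
So at ascending addresses the bytes are BA B2 F3.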